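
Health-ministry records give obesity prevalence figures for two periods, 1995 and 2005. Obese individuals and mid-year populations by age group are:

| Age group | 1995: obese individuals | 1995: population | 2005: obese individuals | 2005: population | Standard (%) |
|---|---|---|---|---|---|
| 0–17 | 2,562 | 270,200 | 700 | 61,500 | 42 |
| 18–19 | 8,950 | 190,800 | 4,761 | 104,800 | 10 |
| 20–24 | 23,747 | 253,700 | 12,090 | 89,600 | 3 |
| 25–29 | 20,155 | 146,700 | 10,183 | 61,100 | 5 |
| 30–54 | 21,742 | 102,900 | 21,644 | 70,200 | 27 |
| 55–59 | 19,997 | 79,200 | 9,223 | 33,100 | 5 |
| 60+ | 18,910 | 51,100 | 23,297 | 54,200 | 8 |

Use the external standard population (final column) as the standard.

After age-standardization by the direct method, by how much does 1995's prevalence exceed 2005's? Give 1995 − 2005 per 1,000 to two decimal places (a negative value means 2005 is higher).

-35.64

Age-specific rates per 1,000 for 1995: 9.482, 46.908, 93.603, 137.389, 211.293, 252.487, 370.059.
For 2005: 11.382, 45.429, 134.933, 166.661, 308.319, 278.640, 429.834.
Standard weights: 0.42, 0.10, 0.03, 0.05, 0.27, 0.05, 0.08.
1995: 0.4200×9.482 + 0.1000×46.908 + 0.0300×93.603 + 0.0500×137.389 + 0.2700×211.293 + 0.0500×252.487 + 0.0800×370.059 = 117.6287 per 1,000.
2005: 0.4200×11.382 + 0.1000×45.429 + 0.0300×134.933 + 0.0500×166.661 + 0.2700×308.319 + 0.0500×278.640 + 0.0800×429.834 = 153.2694 per 1,000.
Difference = 117.6287 − 153.2694 = -35.6406.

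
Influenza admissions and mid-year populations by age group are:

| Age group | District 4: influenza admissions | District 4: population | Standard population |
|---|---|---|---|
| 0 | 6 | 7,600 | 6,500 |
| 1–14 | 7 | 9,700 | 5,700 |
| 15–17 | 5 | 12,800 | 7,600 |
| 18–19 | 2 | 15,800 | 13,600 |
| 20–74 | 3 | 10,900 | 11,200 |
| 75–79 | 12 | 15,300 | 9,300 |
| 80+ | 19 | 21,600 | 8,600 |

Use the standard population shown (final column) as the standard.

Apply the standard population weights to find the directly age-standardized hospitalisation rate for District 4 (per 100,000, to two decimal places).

Age-specific rates per 100,000 for District 4: 78.95, 72.16, 39.06, 12.66, 27.52, 78.43, 87.96.
Standard total = 62,500; weights = 0.1040, 0.0912, 0.1216, 0.2176, 0.1792, 0.1488, 0.1376.
Standardized rate: 0.1040×78.95 + 0.0912×72.16 + 0.1216×39.06 + 0.2176×12.66 + 0.1792×27.52 + 0.1488×78.43 + 0.1376×87.96 = 51.0028 per 100,000.

51.00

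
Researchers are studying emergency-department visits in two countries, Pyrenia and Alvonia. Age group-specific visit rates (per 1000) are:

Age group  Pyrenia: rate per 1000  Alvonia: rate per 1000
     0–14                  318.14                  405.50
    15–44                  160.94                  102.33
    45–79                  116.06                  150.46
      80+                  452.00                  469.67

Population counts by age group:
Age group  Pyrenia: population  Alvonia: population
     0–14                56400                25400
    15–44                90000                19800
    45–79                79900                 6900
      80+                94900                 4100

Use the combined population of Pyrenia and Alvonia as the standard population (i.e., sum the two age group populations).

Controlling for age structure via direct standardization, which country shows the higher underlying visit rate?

Alvonia

Combined standard total = 377400; weights = 0.2167, 0.2909, 0.2300, 0.2623.
Pyrenia: 0.2167×318.14 + 0.2909×160.94 + 0.2300×116.06 + 0.2623×452.00 = 261.0415 per 1000.
Alvonia: 0.2167×405.50 + 0.2909×102.33 + 0.2300×150.46 + 0.2623×469.67 = 275.4716 per 1000.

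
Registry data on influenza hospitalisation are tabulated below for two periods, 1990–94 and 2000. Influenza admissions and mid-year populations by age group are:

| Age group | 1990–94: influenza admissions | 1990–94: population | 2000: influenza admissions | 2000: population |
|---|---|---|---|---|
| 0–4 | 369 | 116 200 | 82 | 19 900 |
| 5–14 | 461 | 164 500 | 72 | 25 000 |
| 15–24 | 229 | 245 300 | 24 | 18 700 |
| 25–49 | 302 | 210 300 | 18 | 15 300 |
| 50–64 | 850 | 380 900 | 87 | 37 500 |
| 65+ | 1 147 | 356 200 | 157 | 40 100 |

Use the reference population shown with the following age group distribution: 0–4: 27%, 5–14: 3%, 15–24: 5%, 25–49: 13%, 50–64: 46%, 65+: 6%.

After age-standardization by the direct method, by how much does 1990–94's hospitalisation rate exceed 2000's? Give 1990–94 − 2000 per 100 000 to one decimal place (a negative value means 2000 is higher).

-32.4

Age-specific rates per 100 000 for 1990–94: 317.56, 280.24, 93.36, 143.60, 223.16, 322.01.
For 2000: 412.06, 288.00, 128.34, 117.65, 232.00, 391.52.
Standard weights: 0.27, 0.03, 0.05, 0.13, 0.46, 0.06.
1990–94: 0.2700×317.56 + 0.0300×280.24 + 0.0500×93.36 + 0.1300×143.60 + 0.4600×223.16 + 0.0600×322.01 = 239.4559 per 100 000.
2000: 0.2700×412.06 + 0.0300×288.00 + 0.0500×128.34 + 0.1300×117.65 + 0.4600×232.00 + 0.0600×391.52 = 271.8188 per 100 000.
Difference = 239.4559 − 271.8188 = -32.3628.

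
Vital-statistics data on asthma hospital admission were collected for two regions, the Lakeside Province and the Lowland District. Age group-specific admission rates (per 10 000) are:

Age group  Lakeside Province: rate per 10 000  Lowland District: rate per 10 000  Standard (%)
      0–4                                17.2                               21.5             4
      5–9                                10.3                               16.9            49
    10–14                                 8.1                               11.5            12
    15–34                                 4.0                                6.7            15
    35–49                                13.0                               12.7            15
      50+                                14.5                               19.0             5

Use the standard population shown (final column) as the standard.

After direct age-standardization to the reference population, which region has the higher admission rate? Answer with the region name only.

Standard weights: 0.04, 0.49, 0.12, 0.15, 0.15, 0.05.
The Lakeside Province: 0.0400×17.2 + 0.4900×10.3 + 0.1200×8.1 + 0.1500×4.0 + 0.1500×13.0 + 0.0500×14.5 = 9.9820 per 10 000.
The Lowland District: 0.0400×21.5 + 0.4900×16.9 + 0.1200×11.5 + 0.1500×6.7 + 0.1500×12.7 + 0.0500×19.0 = 14.3810 per 10 000.

Lowland District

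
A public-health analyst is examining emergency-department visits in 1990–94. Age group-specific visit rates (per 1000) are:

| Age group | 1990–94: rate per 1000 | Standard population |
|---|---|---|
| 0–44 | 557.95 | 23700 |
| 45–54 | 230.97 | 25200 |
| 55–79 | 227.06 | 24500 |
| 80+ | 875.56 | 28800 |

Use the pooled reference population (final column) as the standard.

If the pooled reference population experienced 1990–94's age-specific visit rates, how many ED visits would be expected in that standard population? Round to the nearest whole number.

Expected ED visits = Σ (standard pop × age-specific rate ÷ 1000)
= 23700×557.95/1000 + 25200×230.97/1000 + 24500×227.06/1000 + 28800×875.56/1000
= 13223.42 + 5820.44 + 5562.97 + 25216.13 = 49822.96.

49823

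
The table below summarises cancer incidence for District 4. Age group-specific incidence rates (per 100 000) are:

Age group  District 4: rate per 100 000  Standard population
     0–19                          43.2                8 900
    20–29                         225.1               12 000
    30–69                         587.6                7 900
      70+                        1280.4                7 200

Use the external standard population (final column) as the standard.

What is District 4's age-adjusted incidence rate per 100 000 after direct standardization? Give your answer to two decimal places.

470.74

Standard total = 36 000; weights = 0.2472, 0.3333, 0.2194, 0.2000.
Standardized rate: 0.2472×43.2 + 0.3333×225.1 + 0.2194×587.6 + 0.2000×1280.4 = 470.7389 per 100 000.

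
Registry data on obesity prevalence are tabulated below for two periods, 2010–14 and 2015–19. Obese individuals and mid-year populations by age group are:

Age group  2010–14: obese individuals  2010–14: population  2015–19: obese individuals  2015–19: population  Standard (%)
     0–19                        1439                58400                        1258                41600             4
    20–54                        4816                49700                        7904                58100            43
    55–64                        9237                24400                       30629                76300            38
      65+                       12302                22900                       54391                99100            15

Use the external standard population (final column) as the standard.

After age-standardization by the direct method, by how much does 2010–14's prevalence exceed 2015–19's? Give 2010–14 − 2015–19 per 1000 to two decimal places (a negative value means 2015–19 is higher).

Age-specific rates per 1000 for 2010–14: 24.640, 96.901, 378.566, 537.205.
For 2015–19: 30.240, 136.041, 401.429, 548.850.
Standard weights: 0.04, 0.43, 0.38, 0.15.
2010–14: 0.0400×24.640 + 0.4300×96.901 + 0.3800×378.566 + 0.1500×537.205 = 267.0889 per 1000.
2015–19: 0.0400×30.240 + 0.4300×136.041 + 0.3800×401.429 + 0.1500×548.850 = 294.5777 per 1000.
Difference = 267.0889 − 294.5777 = -27.4888.

-27.49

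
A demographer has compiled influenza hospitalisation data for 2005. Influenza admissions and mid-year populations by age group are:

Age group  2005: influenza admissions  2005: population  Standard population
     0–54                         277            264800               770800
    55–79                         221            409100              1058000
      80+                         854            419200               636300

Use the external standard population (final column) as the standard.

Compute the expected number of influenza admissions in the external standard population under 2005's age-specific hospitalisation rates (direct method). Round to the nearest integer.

2674

Age-specific rates per 100000 for 2005: 104.61, 54.02, 203.72.
Expected influenza admissions = Σ (standard pop × age-specific rate ÷ 100000)
= 770800×104.61/100000 + 1058000×54.02/100000 + 636300×203.72/100000
= 806.31 + 571.54 + 1296.28 = 2674.13.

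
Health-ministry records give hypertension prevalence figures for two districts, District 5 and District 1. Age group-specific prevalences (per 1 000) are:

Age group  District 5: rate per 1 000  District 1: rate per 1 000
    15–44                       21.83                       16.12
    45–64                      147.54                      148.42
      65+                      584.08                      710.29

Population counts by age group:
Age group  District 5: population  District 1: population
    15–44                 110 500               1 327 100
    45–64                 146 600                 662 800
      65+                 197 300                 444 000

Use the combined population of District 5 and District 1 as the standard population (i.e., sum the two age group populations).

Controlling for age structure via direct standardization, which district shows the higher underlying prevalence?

Combined standard total = 2 888 300; weights = 0.4977, 0.2802, 0.2220.
District 5: 0.4977×21.83 + 0.2802×147.54 + 0.2220×584.08 = 181.8967 per 1 000.
District 1: 0.4977×16.12 + 0.2802×148.42 + 0.2220×710.29 = 207.3241 per 1 000.
The crude rates (306.52 vs 178.78) would put District 5 higher, but that reflects its age composition; once standardized to a common age structure, District 1 has the higher underlying rate.

District 1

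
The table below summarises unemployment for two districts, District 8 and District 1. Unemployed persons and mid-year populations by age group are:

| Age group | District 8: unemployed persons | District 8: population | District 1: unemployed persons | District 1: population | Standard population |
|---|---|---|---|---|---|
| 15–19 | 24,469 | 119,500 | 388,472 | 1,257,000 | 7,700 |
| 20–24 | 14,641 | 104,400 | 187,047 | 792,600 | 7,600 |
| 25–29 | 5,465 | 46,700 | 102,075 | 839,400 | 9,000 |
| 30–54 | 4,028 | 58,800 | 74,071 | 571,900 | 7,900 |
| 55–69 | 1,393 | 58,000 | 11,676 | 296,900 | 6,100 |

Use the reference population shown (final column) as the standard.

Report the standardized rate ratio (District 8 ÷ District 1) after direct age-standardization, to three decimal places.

0.671

Age-specific rates per 1,000 for District 8: 204.762, 140.239, 117.024, 68.503, 24.017.
For District 1: 309.047, 235.992, 121.605, 129.517, 39.326.
Standard total = 38,300; weights = 0.2010, 0.1984, 0.2350, 0.2063, 0.1593.
District 8: 0.2010×204.762 + 0.1984×140.239 + 0.2350×117.024 + 0.2063×68.503 + 0.1593×24.017 = 114.4485 per 1,000.
District 1: 0.2010×309.047 + 0.1984×235.992 + 0.2350×121.605 + 0.2063×129.517 + 0.1593×39.326 = 170.5149 per 1,000.
Ratio = 114.4485 ÷ 170.5149 = 0.67119.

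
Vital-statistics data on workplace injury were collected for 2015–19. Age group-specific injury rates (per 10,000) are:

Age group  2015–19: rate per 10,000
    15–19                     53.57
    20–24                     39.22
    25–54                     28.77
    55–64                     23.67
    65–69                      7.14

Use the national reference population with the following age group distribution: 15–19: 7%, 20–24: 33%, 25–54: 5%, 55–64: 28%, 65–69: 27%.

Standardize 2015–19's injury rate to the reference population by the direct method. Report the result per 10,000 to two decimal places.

Standard weights: 0.07, 0.33, 0.05, 0.28, 0.27.
Standardized rate: 0.0700×53.57 + 0.3300×39.22 + 0.0500×28.77 + 0.2800×23.67 + 0.2700×7.14 = 26.6864 per 10,000.

26.69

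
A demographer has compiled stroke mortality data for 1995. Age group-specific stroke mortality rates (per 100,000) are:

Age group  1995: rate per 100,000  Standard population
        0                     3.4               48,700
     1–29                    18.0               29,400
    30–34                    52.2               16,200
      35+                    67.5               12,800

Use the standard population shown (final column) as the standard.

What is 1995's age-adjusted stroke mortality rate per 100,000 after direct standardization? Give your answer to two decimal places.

Standard total = 107,100; weights = 0.4547, 0.2745, 0.1513, 0.1195.
Standardized rate: 0.4547×3.4 + 0.2745×18.0 + 0.1513×52.2 + 0.1195×67.5 = 22.4502 per 100,000.

22.45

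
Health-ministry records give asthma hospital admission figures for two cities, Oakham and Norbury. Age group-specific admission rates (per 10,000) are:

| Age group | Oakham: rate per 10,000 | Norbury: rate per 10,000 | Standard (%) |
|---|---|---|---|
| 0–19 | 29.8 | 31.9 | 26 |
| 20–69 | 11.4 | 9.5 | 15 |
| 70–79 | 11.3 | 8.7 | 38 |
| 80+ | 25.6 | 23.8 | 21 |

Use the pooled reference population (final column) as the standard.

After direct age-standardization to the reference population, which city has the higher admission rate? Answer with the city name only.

Oakham

Standard weights: 0.26, 0.15, 0.38, 0.21.
Oakham: 0.2600×29.8 + 0.1500×11.4 + 0.3800×11.3 + 0.2100×25.6 = 19.1280 per 10,000.
Norbury: 0.2600×31.9 + 0.1500×9.5 + 0.3800×8.7 + 0.2100×23.8 = 18.0230 per 10,000.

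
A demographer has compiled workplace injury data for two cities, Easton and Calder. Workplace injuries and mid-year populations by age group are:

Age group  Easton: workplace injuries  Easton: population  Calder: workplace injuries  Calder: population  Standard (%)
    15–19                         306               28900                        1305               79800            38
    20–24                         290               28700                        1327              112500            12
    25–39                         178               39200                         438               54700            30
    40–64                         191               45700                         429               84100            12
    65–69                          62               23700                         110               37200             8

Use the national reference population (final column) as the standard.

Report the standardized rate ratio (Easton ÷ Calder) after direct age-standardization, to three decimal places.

Age-specific rates per 10000 for Easton: 105.88, 101.05, 45.41, 41.79, 26.16.
For Calder: 163.53, 117.96, 80.07, 51.01, 29.57.
Standard weights: 0.38, 0.12, 0.30, 0.12, 0.08.
Easton: 0.3800×105.88 + 0.1200×101.05 + 0.3000×45.41 + 0.1200×41.79 + 0.0800×26.16 = 73.0913 per 10000.
Calder: 0.3800×163.53 + 0.1200×117.96 + 0.3000×80.07 + 0.1200×51.01 + 0.0800×29.57 = 108.8063 per 10000.
Ratio = 73.0913 ÷ 108.8063 = 0.67176.

0.672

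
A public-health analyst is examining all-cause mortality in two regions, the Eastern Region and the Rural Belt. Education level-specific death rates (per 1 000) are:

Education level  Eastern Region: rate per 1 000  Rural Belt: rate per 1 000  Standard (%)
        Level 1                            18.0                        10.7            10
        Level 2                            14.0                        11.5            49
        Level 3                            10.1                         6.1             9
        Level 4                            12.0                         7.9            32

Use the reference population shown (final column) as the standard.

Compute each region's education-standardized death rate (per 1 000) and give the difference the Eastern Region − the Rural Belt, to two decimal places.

3.63

Standard weights: 0.10, 0.49, 0.09, 0.32.
The Eastern Region: 0.1000×18.0 + 0.4900×14.0 + 0.0900×10.1 + 0.3200×12.0 = 13.4090 per 1 000.
The Rural Belt: 0.1000×10.7 + 0.4900×11.5 + 0.0900×6.1 + 0.3200×7.9 = 9.7820 per 1 000.
Difference = 13.4090 − 9.7820 = 3.6270.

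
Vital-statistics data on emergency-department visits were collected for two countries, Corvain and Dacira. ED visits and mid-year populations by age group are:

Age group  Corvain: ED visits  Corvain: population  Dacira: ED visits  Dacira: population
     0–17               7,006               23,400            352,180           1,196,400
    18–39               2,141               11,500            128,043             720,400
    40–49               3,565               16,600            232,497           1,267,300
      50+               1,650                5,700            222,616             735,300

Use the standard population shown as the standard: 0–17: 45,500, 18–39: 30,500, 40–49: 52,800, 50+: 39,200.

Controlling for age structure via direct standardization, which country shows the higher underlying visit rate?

Age-specific rates per 1,000 for Corvain: 299.402, 186.174, 214.759, 289.474.
For Dacira: 294.366, 177.739, 183.459, 302.755.
Standard total = 168,000; weights = 0.2708, 0.1815, 0.3143, 0.2333.
Corvain: 0.2708×299.402 + 0.1815×186.174 + 0.3143×214.759 + 0.2333×289.474 = 249.9270 per 1,000.
Dacira: 0.2708×294.366 + 0.1815×177.739 + 0.3143×183.459 + 0.2333×302.755 = 240.2936 per 1,000.

Corvain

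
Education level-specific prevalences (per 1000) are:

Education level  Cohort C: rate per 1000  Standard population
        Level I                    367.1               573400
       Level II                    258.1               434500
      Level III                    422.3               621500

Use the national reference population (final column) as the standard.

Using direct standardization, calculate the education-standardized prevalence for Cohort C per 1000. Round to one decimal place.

Standard total = 1629400; weights = 0.3519, 0.2667, 0.3814.
Standardized rate: 0.3519×367.1 + 0.2667×258.1 + 0.3814×422.3 = 359.0886 per 1000.

359.1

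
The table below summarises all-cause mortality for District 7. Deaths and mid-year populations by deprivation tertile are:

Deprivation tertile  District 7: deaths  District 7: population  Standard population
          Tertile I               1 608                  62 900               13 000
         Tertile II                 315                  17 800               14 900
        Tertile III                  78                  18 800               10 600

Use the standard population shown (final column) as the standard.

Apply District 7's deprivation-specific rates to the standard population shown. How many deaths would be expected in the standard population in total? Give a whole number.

Deprivation-specific rates per 1 000 for District 7: 25.564, 17.697, 4.149.
Expected deaths = Σ (standard pop × deprivation-specific rate ÷ 1 000)
= 13 000×25.564/1 000 + 14 900×17.697/1 000 + 10 600×4.149/1 000
= 332.34 + 263.68 + 43.98 = 640.00.

640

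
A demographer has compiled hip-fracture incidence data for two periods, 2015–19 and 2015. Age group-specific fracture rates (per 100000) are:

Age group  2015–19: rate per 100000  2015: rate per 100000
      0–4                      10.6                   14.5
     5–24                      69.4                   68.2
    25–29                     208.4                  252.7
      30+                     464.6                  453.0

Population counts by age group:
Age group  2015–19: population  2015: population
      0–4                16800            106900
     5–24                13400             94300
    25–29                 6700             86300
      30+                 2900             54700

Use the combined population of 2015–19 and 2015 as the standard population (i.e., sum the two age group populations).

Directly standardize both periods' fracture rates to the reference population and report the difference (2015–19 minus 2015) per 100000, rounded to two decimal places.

Combined standard total = 382000; weights = 0.3238, 0.2819, 0.2435, 0.1508.
2015–19: 0.3238×10.6 + 0.2819×69.4 + 0.2435×208.4 + 0.1508×464.6 = 143.7899 per 100000.
2015: 0.3238×14.5 + 0.2819×68.2 + 0.2435×252.7 + 0.1508×453.0 = 153.7505 per 100000.
Difference = 143.7899 − 153.7505 = -9.9605.

-9.96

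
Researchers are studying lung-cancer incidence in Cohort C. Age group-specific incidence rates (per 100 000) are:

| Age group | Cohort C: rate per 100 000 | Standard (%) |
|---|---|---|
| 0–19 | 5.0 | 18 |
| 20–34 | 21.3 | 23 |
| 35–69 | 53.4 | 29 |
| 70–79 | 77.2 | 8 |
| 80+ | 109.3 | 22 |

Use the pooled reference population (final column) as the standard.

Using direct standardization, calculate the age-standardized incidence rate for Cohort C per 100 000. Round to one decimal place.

Standard weights: 0.18, 0.23, 0.29, 0.08, 0.22.
Standardized rate: 0.1800×5.0 + 0.2300×21.3 + 0.2900×53.4 + 0.0800×77.2 + 0.2200×109.3 = 51.5070 per 100 000.

51.5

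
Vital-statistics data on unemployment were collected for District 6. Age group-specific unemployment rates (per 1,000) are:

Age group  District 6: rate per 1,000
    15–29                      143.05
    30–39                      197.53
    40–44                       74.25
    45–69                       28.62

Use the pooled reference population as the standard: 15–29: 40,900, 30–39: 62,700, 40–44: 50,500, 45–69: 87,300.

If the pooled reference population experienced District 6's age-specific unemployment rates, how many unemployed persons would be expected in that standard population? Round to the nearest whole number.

24484

Expected unemployed persons = Σ (standard pop × age-specific rate ÷ 1,000)
= 40,900×143.05/1,000 + 62,700×197.53/1,000 + 50,500×74.25/1,000 + 87,300×28.62/1,000
= 5850.74 + 12385.13 + 3749.62 + 2498.53 = 24484.03.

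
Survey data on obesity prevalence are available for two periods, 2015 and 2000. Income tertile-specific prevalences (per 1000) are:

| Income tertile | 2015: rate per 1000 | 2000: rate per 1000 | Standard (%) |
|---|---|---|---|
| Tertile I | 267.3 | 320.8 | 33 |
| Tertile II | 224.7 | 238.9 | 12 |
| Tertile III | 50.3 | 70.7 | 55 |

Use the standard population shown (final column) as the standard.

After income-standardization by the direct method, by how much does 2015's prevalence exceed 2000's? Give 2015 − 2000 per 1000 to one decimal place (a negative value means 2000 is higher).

Standard weights: 0.33, 0.12, 0.55.
2015: 0.3300×267.3 + 0.1200×224.7 + 0.5500×50.3 = 142.8380 per 1000.
2000: 0.3300×320.8 + 0.1200×238.9 + 0.5500×70.7 = 173.4170 per 1000.
Difference = 142.8380 − 173.4170 = -30.5790.

-30.6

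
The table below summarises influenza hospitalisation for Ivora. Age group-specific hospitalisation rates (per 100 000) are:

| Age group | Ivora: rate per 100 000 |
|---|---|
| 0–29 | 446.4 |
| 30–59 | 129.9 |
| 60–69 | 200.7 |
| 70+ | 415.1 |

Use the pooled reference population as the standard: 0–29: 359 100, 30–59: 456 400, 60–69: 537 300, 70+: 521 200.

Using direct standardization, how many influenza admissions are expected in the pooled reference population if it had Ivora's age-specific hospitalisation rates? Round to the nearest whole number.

Expected influenza admissions = Σ (standard pop × age-specific rate ÷ 100 000)
= 359 100×446.4/100 000 + 456 400×129.9/100 000 + 537 300×200.7/100 000 + 521 200×415.1/100 000
= 1603.02 + 592.86 + 1078.36 + 2163.50 = 5437.75.

5438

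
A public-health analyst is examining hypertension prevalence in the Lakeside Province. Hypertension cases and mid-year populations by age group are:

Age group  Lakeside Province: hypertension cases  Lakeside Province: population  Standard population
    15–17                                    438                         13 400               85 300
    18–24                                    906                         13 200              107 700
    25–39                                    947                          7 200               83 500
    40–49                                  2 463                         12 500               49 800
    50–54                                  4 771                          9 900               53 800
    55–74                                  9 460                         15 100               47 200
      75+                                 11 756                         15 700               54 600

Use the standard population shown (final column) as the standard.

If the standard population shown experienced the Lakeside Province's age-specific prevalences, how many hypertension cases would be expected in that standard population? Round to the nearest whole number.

127357

Age-specific rates per 1 000 for the Lakeside Province: 32.687, 68.636, 131.528, 197.040, 481.919, 626.490, 748.790.
Expected hypertension cases = Σ (standard pop × age-specific rate ÷ 1 000)
= 85 300×32.687/1 000 + 107 700×68.636/1 000 + 83 500×131.528/1 000 + 49 800×197.040/1 000 + 53 800×481.919/1 000 + 47 200×626.490/1 000 + 54 600×748.790/1 000
= 2788.16 + 7392.14 + 10982.57 + 9812.59 + 25927.25 + 29570.33 + 40883.92 = 127356.97.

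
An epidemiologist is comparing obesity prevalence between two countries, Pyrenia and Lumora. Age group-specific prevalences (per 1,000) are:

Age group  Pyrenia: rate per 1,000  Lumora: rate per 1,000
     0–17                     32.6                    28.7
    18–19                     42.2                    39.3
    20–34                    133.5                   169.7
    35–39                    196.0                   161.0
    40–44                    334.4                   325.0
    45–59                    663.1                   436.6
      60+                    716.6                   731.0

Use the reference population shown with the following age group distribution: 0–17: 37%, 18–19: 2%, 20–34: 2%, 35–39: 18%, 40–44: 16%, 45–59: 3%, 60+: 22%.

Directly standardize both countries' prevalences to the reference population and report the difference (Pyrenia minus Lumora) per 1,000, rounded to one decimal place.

Standard weights: 0.37, 0.02, 0.02, 0.18, 0.16, 0.03, 0.22.
Pyrenia: 0.3700×32.6 + 0.0200×42.2 + 0.0200×133.5 + 0.1800×196.0 + 0.1600×334.4 + 0.0300×663.1 + 0.2200×716.6 = 281.9050 per 1,000.
Lumora: 0.3700×28.7 + 0.0200×39.3 + 0.0200×169.7 + 0.1800×161.0 + 0.1600×325.0 + 0.0300×436.6 + 0.2200×731.0 = 269.6970 per 1,000.
Difference = 281.9050 − 269.6970 = 12.2080.

12.2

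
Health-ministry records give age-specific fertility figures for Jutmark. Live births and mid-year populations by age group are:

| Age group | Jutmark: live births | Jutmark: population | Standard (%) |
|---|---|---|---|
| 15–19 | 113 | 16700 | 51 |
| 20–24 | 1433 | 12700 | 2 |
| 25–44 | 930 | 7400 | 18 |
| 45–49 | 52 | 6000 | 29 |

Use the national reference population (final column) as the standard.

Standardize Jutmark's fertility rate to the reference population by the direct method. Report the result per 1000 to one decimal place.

Age-specific rates per 1000 for Jutmark: 6.766, 112.835, 125.676, 8.667.
Standard weights: 0.51, 0.02, 0.18, 0.29.
Standardized rate: 0.5100×6.766 + 0.0200×112.835 + 0.1800×125.676 + 0.2900×8.667 = 30.8425 per 1000.

30.8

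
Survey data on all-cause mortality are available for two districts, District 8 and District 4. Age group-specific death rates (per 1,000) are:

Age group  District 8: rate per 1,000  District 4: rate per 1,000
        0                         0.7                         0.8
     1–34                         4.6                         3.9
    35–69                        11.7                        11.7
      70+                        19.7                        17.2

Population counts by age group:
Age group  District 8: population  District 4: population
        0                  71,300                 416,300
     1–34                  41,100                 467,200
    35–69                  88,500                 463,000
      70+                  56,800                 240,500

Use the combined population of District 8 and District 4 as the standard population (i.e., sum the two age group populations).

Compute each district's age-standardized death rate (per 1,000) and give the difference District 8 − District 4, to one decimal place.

0.6

Combined standard total = 1,844,700; weights = 0.2643, 0.2755, 0.2990, 0.1612.
District 8: 0.2643×0.7 + 0.2755×4.6 + 0.2990×11.7 + 0.1612×19.7 = 8.1254 per 1,000.
District 4: 0.2643×0.8 + 0.2755×3.9 + 0.2990×11.7 + 0.1612×17.2 = 7.5560 per 1,000.
Difference = 8.1254 − 7.5560 = 0.5694.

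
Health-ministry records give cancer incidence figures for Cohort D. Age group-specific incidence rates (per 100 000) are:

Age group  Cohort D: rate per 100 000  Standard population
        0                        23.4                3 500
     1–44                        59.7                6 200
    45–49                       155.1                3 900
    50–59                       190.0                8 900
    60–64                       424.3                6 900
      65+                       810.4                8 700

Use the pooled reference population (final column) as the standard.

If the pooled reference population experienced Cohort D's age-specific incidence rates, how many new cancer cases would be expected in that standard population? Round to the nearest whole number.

127

Expected new cancer cases = Σ (standard pop × age-specific rate ÷ 100 000)
= 3 500×23.4/100 000 + 6 200×59.7/100 000 + 3 900×155.1/100 000 + 8 900×190.0/100 000 + 6 900×424.3/100 000 + 8 700×810.4/100 000
= 0.82 + 3.70 + 6.05 + 16.91 + 29.28 + 70.50 = 127.26.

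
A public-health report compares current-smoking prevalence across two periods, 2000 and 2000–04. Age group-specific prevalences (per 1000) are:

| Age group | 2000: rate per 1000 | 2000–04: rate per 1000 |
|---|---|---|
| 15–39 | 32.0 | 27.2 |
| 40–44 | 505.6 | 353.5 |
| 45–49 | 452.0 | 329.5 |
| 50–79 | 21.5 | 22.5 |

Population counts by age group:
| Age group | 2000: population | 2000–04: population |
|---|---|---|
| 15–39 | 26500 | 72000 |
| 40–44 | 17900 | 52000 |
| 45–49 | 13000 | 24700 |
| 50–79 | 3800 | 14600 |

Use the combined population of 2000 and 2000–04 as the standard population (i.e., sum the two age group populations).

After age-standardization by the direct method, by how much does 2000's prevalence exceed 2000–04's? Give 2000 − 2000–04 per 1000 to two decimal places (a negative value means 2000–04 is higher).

Combined standard total = 224500; weights = 0.4388, 0.3114, 0.1679, 0.0820.
2000: 0.4388×32.0 + 0.3114×505.6 + 0.1679×452.0 + 0.0820×21.5 = 249.1289 per 1000.
2000–04: 0.4388×27.2 + 0.3114×353.5 + 0.1679×329.5 + 0.0820×22.5 = 179.1759 per 1000.
Difference = 249.1289 − 179.1759 = 69.9530.

69.95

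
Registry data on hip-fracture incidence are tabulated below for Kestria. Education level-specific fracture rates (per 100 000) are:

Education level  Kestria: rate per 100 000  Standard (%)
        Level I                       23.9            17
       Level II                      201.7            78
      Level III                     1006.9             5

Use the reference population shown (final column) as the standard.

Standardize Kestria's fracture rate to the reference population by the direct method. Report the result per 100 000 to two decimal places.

211.73

Standard weights: 0.17, 0.78, 0.05.
Standardized rate: 0.1700×23.9 + 0.7800×201.7 + 0.0500×1006.9 = 211.7340 per 100 000.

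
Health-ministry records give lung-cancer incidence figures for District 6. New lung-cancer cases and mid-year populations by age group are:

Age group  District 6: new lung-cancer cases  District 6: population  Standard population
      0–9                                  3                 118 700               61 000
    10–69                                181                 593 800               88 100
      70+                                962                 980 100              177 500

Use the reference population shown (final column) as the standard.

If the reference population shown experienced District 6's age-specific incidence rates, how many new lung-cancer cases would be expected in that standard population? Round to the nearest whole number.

Age-specific rates per 100 000 for District 6: 2.53, 30.48, 98.15.
Expected new lung-cancer cases = Σ (standard pop × age-specific rate ÷ 100 000)
= 61 000×2.53/100 000 + 88 100×30.48/100 000 + 177 500×98.15/100 000
= 1.54 + 26.85 + 174.22 = 202.62.

203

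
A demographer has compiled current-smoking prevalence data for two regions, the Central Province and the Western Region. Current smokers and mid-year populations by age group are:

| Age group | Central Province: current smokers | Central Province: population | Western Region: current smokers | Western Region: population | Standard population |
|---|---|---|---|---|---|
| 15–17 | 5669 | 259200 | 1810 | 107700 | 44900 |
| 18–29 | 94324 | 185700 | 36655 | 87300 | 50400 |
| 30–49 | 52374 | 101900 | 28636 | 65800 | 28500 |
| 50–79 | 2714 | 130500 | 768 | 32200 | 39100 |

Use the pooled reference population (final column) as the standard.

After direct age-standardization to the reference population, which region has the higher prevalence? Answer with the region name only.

Age-specific rates per 1000 for the Central Province: 21.871, 507.938, 513.974, 20.797.
For the Western Region: 16.806, 419.874, 435.198, 23.851.
Standard total = 162900; weights = 0.2756, 0.3094, 0.1750, 0.2400.
The Central Province: 0.2756×21.871 + 0.3094×507.938 + 0.1750×513.974 + 0.2400×20.797 = 258.0939 per 1000.
The Western Region: 0.2756×16.806 + 0.3094×419.874 + 0.1750×435.198 + 0.2400×23.851 = 216.4023 per 1000.
The crude rates (228.97 vs 231.63) would put the Western Region higher, but that reflects its age composition; once standardized to a common age structure, the Central Province has the higher underlying rate.

Central Province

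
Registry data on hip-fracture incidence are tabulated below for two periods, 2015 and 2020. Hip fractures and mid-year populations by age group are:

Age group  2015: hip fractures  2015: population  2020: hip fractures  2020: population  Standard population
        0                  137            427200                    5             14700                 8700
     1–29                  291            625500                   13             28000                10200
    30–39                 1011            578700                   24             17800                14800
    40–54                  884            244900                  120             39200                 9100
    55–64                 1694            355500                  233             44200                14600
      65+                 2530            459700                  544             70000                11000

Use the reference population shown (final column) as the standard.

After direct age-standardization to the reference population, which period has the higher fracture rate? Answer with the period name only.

Age-specific rates per 100000 for 2015: 32.07, 46.52, 174.70, 360.96, 476.51, 550.36.
For 2020: 34.01, 46.43, 134.83, 306.12, 527.15, 777.14.
Standard total = 68400; weights = 0.1272, 0.1491, 0.2164, 0.1330, 0.2135, 0.1608.
2015: 0.1272×32.07 + 0.1491×46.52 + 0.2164×174.70 + 0.1330×360.96 + 0.2135×476.51 + 0.1608×550.36 = 287.0602 per 100000.
2020: 0.1272×34.01 + 0.1491×46.43 + 0.2164×134.83 + 0.1330×306.12 + 0.2135×527.15 + 0.1608×777.14 = 318.6500 per 100000.

2020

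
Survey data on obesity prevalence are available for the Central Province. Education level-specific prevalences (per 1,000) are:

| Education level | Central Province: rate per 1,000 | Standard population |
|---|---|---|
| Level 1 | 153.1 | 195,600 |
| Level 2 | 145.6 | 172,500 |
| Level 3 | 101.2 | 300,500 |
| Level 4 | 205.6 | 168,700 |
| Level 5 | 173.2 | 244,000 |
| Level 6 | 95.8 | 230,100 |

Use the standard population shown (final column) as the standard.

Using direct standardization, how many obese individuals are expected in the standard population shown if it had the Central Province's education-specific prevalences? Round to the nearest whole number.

Expected obese individuals = Σ (standard pop × education-specific rate ÷ 1,000)
= 195,600×153.1/1,000 + 172,500×145.6/1,000 + 300,500×101.2/1,000 + 168,700×205.6/1,000 + 244,000×173.2/1,000 + 230,100×95.8/1,000
= 29946.36 + 25116.00 + 30410.60 + 34684.72 + 42260.80 + 22043.58 = 184462.06.

184462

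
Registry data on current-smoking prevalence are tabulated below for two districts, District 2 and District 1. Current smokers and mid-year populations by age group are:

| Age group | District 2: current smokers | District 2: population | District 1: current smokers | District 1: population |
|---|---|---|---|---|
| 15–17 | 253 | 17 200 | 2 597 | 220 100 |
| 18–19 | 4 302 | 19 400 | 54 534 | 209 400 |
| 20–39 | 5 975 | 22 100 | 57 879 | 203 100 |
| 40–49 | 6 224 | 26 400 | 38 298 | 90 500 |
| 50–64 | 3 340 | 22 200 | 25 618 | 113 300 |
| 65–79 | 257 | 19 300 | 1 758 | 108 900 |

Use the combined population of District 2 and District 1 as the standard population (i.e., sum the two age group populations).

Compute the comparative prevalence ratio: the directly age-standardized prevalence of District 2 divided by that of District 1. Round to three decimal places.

Age-specific rates per 1 000 for District 2: 14.709, 221.753, 270.362, 235.758, 150.450, 13.316.
For District 1: 11.799, 260.430, 284.978, 423.182, 226.108, 16.143.
Combined standard total = 1 071 900; weights = 0.2214, 0.2135, 0.2101, 0.1091, 0.1264, 0.1196.
District 2: 0.2214×14.709 + 0.2135×221.753 + 0.2101×270.362 + 0.1091×235.758 + 0.1264×150.450 + 0.1196×13.316 = 153.7142 per 1 000.
District 1: 0.2214×11.799 + 0.2135×260.430 + 0.2101×284.978 + 0.1091×423.182 + 0.1264×226.108 + 0.1196×16.143 = 194.7387 per 1 000.
Ratio = 153.7142 ÷ 194.7387 = 0.78934.

0.789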